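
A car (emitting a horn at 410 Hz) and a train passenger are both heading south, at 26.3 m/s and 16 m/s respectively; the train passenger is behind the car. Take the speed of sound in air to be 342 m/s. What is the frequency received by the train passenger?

The train passenger is behind, so the car is moving away from it while the train passenger is moving toward the car.
Both move, so f' = f · (v + v_o)/(v + v_s).
f' = 410 × (342 + 16)/(342 + 26.3) = 410 × 358/368.3 ≈ 399 Hz.

399 Hz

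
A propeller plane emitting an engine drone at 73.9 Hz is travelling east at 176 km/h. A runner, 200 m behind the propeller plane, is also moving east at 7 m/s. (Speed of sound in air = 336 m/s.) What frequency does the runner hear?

66 Hz

176 km/h = 48.89 m/s.
The runner is behind, so the propeller plane is moving away from it while the runner is moving toward the propeller plane.
Both move, so f' = f · (v + v_o)/(v + v_s).
f' = 73.9 × (336 + 7)/(336 + 48.89) = 73.9 × 343/384.89 ≈ 66 Hz.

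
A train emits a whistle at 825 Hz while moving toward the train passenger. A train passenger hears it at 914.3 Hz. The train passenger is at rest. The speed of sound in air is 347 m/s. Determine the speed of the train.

34 m/s

f' = f · v/(v − v_s) ⇒ v_s = v · |1 − f/f'|.
v_s = 347 × |1 − 825/914.3| = 347 × 0.09767 ≈ 34 m/s.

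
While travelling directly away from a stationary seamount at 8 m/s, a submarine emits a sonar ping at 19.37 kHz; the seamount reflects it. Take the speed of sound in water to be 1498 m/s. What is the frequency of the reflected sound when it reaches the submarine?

19.16 kHz

The seamount receives the sound from a moving source: f₁ = f₀ · v/(v + v_e) = 19.37 × 1498/1506 ≈ 19.27 kHz.
On the return leg the submarine is a moving observer: f₂ = f₁ · (v − v_e)/v = 19.27 × 1490/1498 ≈ 19.16 kHz.
Equivalently f₂ = f₀ · (v − v_e)/(v + v_e).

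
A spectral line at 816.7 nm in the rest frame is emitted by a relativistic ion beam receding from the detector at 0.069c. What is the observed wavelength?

875.1 nm

Relativistic Doppler for wavelength: λ' = λ₀ · √((1 + β)/(1 − β)).
λ' = 816.7 × √(1.0690/0.9310) = 816.7 × 1.07155 ≈ 875.1 nm.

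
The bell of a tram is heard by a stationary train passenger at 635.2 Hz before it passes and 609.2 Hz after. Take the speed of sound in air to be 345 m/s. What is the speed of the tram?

7.2 m/s

f₁/f₂ = (v + v_s)/(v − v_s), so v_s = v · (f₁ − f₂)/(f₁ + f₂).
v_s = 345 × (635.2 − 609.2)/(635.2 + 609.2) = 345 × 26.0/1244.4 ≈ 7.2 m/s.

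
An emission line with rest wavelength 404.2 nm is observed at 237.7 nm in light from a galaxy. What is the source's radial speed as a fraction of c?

λ'/λ₀ = 0.5881 < 1 (blueshift), so the source is approaching.
λ'/λ₀ = √((1 − β)/(1 + β)) for an approaching source ⇒ β = (1 − r²)/(1 + r²) with r = λ'/λ₀.
β = (1 − 0.3458)/(1 + 0.3458) ≈ 0.486.

0.486c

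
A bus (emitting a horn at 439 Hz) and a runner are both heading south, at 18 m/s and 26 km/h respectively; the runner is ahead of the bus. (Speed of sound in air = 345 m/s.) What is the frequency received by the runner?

453 Hz

26 km/h = 7.222 m/s.
The runner is ahead, so the bus is moving toward it while the runner is moving away from the bus.
General Doppler shift: f' = f · (v − v_o)/(v − v_s).
f' = 439 × (345 − 7.222)/(345 − 18) = 439 × 337.78/327 ≈ 453 Hz.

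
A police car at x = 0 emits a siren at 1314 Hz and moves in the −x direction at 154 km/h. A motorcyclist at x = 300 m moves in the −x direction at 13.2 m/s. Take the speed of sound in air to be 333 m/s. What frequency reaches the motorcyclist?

154 km/h = 42.78 m/s.
The observer lies on the +x side, so the source is heading away from the observer and the observer is heading toward the source.
With source receding and observer approaching, f' = f · (v + v_o)/(v + v_s).
f' = 1314 × (333 + 13.2)/(333 + 42.78) = 1314 × 346.2/375.78 ≈ 1211 Hz.

1211 Hz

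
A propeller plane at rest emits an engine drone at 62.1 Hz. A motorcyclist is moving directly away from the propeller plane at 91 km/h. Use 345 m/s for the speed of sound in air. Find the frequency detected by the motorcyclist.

57.5 Hz

91 km/h = 25.28 m/s.
Only the observer moves, away from the source, so f' = f · (v − v_o)/v.
f' = 62.1 × (345 − 25.28)/345 = 62.1 × 319.72/345 ≈ 57.5 Hz.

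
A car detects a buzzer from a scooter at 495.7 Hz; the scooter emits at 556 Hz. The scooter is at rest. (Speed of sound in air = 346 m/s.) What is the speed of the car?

f' < f, so the car is receding.
f' = f · (v − v_o)/v ⇒ v_o = v · |f'/f − 1|.
v_o = 346 × |495.7/556 − 1| = 346 × 0.1085 ≈ 38 m/s.

38 m/s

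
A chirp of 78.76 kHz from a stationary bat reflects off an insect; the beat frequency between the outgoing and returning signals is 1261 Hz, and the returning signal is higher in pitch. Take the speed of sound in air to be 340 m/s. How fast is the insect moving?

Double Doppler shift off a moving reflector: f₂ = f₀ · (v + u)/(v − u) (u > 0 toward emitter).
Returning signal is higher, so f₂ = f₀ + Δf = 78760 + 1261 = 80021 Hz.
Rearranging, u = v · (f₂ − f₀)/(f₂ + f₀) = 340 × 1261/158781 ≈ 2.70 m/s.
So the insect is moving at 2.70 m/s toward the emitter.

2.70 m/s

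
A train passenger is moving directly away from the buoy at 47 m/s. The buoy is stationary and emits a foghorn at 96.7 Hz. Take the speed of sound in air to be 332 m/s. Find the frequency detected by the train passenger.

Moving observer, stationary source: f' = f · (v − v_o)/v.
f' = 96.7 × (332 − 47)/332 = 96.7 × 285/332 ≈ 83 Hz.

83 Hz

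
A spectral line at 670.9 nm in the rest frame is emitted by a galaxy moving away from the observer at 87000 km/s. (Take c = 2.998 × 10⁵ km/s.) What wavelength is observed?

β = v/c = 87000/299800 = 0.2902.
Relativistic Doppler for wavelength: λ' = λ₀ · √((1 + β)/(1 − β)).
λ' = 670.9 × √(1.2902/0.7098) = 670.9 × 1.34821 ≈ 904.5 nm.

904.5 nm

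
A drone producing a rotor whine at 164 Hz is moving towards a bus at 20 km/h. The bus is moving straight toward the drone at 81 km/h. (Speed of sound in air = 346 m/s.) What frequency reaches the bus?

178 Hz

20 km/h = 5.556 m/s; 81 km/h = 22.5 m/s.
Both move, so f' = f · (v + v_o)/(v − v_s).
f' = 164 × (346 + 22.5)/(346 − 5.556) = 164 × 368.5/340.44 ≈ 178 Hz.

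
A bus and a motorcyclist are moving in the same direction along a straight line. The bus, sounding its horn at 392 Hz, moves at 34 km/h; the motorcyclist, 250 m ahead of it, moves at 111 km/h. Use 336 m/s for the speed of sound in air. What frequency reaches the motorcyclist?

34 km/h = 9.444 m/s; 111 km/h = 30.83 m/s.
The motorcyclist is ahead, so the bus is moving toward it while the motorcyclist is moving away from the bus.
General Doppler shift: f' = f · (v − v_o)/(v − v_s).
f' = 392 × (336 − 30.83)/(336 − 9.444) = 392 × 305.17/326.56 ≈ 366 Hz.

366 Hz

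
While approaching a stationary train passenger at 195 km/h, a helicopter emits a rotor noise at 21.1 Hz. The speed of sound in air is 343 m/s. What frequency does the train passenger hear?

25.1 Hz

195 km/h = 54.17 m/s.
Only the source moves, toward the listener, so f' = f · v/(v − v_s).
f' = 21.1 × 343/(343 − 54.17) = 21.1 × 343/288.8 ≈ 25.1 Hz.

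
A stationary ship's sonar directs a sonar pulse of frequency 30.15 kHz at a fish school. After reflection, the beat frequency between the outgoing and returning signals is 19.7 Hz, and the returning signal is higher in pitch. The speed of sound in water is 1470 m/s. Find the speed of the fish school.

0.48 m/s

Double Doppler shift off a moving reflector: f₂ = f₀ · (v + u)/(v − u) (u > 0 toward emitter).
Returning signal is higher, so f₂ = f₀ + Δf = 30150 + 19.7 = 30169.7 Hz.
Rearranging, u = v · (f₂ − f₀)/(f₂ + f₀) = 1470 × 19.7/60319.7 ≈ 0.48 m/s.
So the fish school is moving at 0.48 m/s toward the emitter.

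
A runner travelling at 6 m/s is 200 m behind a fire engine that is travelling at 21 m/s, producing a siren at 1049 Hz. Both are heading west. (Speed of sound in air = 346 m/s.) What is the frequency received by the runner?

The runner is behind, so the fire engine is moving away from it while the runner is moving toward the fire engine.
With source receding and observer approaching, f' = f · (v + v_o)/(v + v_s).
f' = 1049 × (346 + 6)/(346 + 21) = 1049 × 352/367 ≈ 1006 Hz.

1006 Hz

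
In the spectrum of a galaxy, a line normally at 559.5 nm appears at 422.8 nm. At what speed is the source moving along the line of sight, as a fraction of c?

λ'/λ₀ = 0.7557 < 1 (blueshift), so the source is approaching.
λ'/λ₀ = √((1 − β)/(1 + β)) for an approaching source ⇒ β = (1 − r²)/(1 + r²) with r = λ'/λ₀.
β = (1 − 0.5710)/(1 + 0.5710) ≈ 0.273.

0.273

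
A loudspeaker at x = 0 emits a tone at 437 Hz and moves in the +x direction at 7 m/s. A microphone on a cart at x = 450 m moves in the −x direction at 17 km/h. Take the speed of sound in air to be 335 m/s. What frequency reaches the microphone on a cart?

453 Hz

17 km/h = 4.722 m/s.
The observer lies on the +x side, so the source is heading toward the observer and the observer is heading toward the source.
Both move, so f' = f · (v + v_o)/(v − v_s).
f' = 437 × (335 + 4.722)/(335 − 7) = 437 × 339.72/328 ≈ 453 Hz.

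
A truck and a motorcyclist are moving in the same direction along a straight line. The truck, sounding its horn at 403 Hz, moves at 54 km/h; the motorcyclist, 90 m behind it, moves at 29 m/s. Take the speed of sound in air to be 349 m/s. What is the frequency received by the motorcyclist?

54 km/h = 15 m/s.
The motorcyclist is behind, so the truck is moving away from it while the motorcyclist is moving toward the truck.
With source receding and observer approaching, f' = f · (v + v_o)/(v + v_s).
f' = 403 × (349 + 29)/(349 + 15) = 403 × 378/364 ≈ 418 Hz.

418 Hz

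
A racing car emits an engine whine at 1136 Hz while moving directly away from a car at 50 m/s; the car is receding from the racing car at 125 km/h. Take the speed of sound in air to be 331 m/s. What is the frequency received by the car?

125 km/h = 34.72 m/s.
Both move, so f' = f · (v − v_o)/(v + v_s).
f' = 1136 × (331 − 34.72)/(331 + 50) = 1136 × 296.28/381 ≈ 883 Hz.

883 Hz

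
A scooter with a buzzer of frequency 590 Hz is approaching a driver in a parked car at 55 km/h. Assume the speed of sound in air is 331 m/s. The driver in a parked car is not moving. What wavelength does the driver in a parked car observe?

53.5 cm

55 km/h = 15.28 m/s.
Only the source moves, toward the listener, so f' = f · v/(v − v_s).
f' = 590 × 331/(331 − 15.28) ≈ 619 Hz.
λ' = v/f' = 331/618.55 ≈ 53.5 cm.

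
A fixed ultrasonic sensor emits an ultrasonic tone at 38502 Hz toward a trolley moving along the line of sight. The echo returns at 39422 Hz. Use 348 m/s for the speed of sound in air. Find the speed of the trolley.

Double Doppler shift off a moving reflector: f₂ = f₀ · (v + u)/(v − u) (u > 0 toward emitter).
Rearranging, u = v · (f₂ − f₀)/(f₂ + f₀) = 348 × 920/77924 ≈ 4.1 m/s.
So the trolley is moving at 4.1 m/s toward the emitter.

4.1 m/s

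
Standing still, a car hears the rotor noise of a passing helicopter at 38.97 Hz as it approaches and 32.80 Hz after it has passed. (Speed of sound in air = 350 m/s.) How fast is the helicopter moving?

30 m/s

f₁/f₂ = (v + v_s)/(v − v_s), so v_s = v · (f₁ − f₂)/(f₁ + f₂).
v_s = 350 × (38.97 − 32.80)/(38.97 + 32.80) = 350 × 6.17/71.77 ≈ 30 m/s.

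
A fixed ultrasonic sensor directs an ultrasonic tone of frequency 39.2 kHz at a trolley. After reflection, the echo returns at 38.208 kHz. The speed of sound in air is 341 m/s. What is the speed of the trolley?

4.4 m/s

Double Doppler shift off a moving reflector: f₂ = f₀ · (v + u)/(v − u) (u > 0 toward emitter).
Rearranging, u = v · (f₂ − f₀)/(f₂ + f₀) = 341 × -0.992/77.408 ≈ -4.4 m/s.
So the trolley is moving at 4.4 m/s away from the emitter.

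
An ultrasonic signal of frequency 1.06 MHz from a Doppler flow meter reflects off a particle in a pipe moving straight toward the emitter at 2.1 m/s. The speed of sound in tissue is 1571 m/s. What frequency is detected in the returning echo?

1.0628 MHz

At the particle in a pipe (a moving observer), f₁ = f₀ · (v + u)/v = 1.06 × 1573.1/1571 ≈ 1.0614 MHz.
On reflection it acts as a source moving toward the stationary detector: f₂ = f₁ · v/(v − u) = 1.0614 × 1571/1568.9 ≈ 1.0628 MHz.
Equivalently f₂ = f₀ · (v + u)/(v − u).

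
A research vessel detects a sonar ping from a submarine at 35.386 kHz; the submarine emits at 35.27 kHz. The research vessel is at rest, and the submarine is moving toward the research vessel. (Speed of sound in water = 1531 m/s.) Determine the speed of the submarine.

f' = f · v/(v − v_s) ⇒ v_s = v · |1 − f/f'|.
v_s = 1531 × |1 − 35.27/35.386| = 1531 × 0.003278 ≈ 5.0 m/s.

5.0 m/s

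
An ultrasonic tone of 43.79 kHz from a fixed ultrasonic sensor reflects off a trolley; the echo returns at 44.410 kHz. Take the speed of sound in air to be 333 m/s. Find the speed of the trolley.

2.34 m/s

Double Doppler shift off a moving reflector: f₂ = f₀ · (v + u)/(v − u) (u > 0 toward emitter).
Rearranging, u = v · (f₂ − f₀)/(f₂ + f₀) = 333 × 0.620/88.200 ≈ 2.34 m/s.
So the trolley is moving at 2.34 m/s toward the emitter.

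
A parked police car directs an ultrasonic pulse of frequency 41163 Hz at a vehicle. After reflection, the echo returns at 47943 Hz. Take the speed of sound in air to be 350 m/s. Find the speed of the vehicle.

27 m/s

Double Doppler shift off a moving reflector: f₂ = f₀ · (v + u)/(v − u) (u > 0 toward emitter).
Rearranging, u = v · (f₂ − f₀)/(f₂ + f₀) = 350 × 6780/89106 ≈ 27 m/s.
So the vehicle is moving at 27 m/s toward the emitter.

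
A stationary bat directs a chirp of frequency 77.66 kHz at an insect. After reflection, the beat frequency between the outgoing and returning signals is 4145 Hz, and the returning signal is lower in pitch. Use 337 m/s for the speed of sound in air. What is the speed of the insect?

9.2 m/s

Double Doppler shift off a moving reflector: f₂ = f₀ · (v + u)/(v − u) (u > 0 toward emitter).
Returning signal is lower, so f₂ = f₀ − Δf = 77660 − 4145 = 73515 Hz.
Rearranging, u = v · (f₂ − f₀)/(f₂ + f₀) = 337 × -4145/151175 ≈ -9.2 m/s.
So the insect is moving at 9.2 m/s away from the emitter.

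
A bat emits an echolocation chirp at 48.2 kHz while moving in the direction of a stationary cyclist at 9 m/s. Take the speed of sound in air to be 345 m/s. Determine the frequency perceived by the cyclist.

49.5 kHz

Moving source, stationary observer: f' = f · v/(v − v_s) since the source is approaching.
f' = 48.2 × 345/(345 − 9) = 48.2 × 345/336 ≈ 49.5 kHz.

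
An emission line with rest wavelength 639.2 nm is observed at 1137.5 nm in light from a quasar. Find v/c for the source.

0.520

λ'/λ₀ = 1.7796 > 1 (redshift), so the source is receding.
λ'/λ₀ = √((1 + β)/(1 − β)) for a receding source ⇒ β = (r² − 1)/(r² + 1) with r = λ'/λ₀.
β = (3.1669 − 1)/(3.1669 + 1) ≈ 0.520.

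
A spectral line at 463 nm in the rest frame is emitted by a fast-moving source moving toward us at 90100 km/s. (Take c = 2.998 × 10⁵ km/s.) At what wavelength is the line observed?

β = v/c = 90100/299800 = 0.3005.
Relativistic Doppler for wavelength: λ' = λ₀ · √((1 − β)/(1 + β)).
λ' = 463 × √(0.6995/1.3005) = 463 × 0.73337 ≈ 339.5 nm.

339.5 nm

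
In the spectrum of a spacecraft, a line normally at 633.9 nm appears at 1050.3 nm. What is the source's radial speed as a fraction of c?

λ'/λ₀ = 1.6569 > 1 (redshift), so the source is receding.
λ'/λ₀ = √((1 + β)/(1 − β)) for a receding source ⇒ β = (r² − 1)/(r² + 1) with r = λ'/λ₀.
β = (2.7453 − 1)/(2.7453 + 1) ≈ 0.466.

0.466c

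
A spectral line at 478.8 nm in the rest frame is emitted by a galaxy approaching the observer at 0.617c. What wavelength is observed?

233.0 nm

Relativistic Doppler for wavelength: λ' = λ₀ · √((1 − β)/(1 + β)).
λ' = 478.8 × √(0.3830/1.6170) = 478.8 × 0.48668 ≈ 233.0 nm.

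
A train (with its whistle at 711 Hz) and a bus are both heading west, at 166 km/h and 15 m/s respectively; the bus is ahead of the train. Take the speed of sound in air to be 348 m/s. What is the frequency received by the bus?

784 Hz

166 km/h = 46.11 m/s.
The bus is ahead, so the train is moving toward it while the bus is moving away from the train.
Both move, so f' = f · (v − v_o)/(v − v_s).
f' = 711 × (348 − 15)/(348 − 46.11) = 711 × 333/301.89 ≈ 784 Hz.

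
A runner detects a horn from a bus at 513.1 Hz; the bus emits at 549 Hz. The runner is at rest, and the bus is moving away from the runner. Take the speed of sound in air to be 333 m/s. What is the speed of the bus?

f' = f · v/(v + v_s) ⇒ v_s = v · |1 − f/f'|.
v_s = 333 × |1 − 549/513.1| = 333 × 0.06997 ≈ 23.3 m/s.

23.3 m/s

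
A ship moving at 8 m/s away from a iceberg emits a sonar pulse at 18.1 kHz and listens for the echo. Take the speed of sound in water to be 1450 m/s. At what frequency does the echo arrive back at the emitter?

The iceberg receives the sound from a moving source: f₁ = f₀ · v/(v + v_e) = 18.1 × 1450/1458 ≈ 18.00 kHz.
On the return leg the ship is a moving observer: f₂ = f₁ · (v − v_e)/v = 18.00 × 1442/1450 ≈ 17.90 kHz.
Equivalently f₂ = f₀ · (v − v_e)/(v + v_e).

17.90 kHz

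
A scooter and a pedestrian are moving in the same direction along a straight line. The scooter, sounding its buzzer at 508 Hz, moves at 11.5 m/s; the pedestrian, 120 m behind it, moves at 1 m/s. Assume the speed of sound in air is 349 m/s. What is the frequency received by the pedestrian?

The pedestrian is behind, so the scooter is moving away from it while the pedestrian is moving toward the scooter.
General Doppler shift: f' = f · (v + v_o)/(v + v_s).
f' = 508 × (349 + 1)/(349 + 11.5) = 508 × 350/360.5 ≈ 493 Hz.

493 Hz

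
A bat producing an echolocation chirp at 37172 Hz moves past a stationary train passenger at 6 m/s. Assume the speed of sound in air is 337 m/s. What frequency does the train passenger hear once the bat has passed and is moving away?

Receding: f₂ = f · v/(v + v_s) = 37172 × 337/343 ≈ 36522 Hz.

36522 Hz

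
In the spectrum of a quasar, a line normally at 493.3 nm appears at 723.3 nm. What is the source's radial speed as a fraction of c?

λ'/λ₀ = 1.4662 > 1 (redshift), so the source is receding.
λ'/λ₀ = √((1 + β)/(1 − β)) for a receding source ⇒ β = (r² − 1)/(r² + 1) with r = λ'/λ₀.
β = (2.1499 − 1)/(2.1499 + 1) ≈ 0.365.

0.365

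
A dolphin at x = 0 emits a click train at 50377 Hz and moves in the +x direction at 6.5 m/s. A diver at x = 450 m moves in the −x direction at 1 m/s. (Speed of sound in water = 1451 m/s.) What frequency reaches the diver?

The observer lies on the +x side, so the source is heading toward the observer and the observer is heading toward the source.
Both move, so f' = f · (v + v_o)/(v − v_s).
f' = 50377 × (1451 + 1)/(1451 − 6.5) = 50377 × 1452/1444.5 ≈ 50639 Hz.

50639 Hz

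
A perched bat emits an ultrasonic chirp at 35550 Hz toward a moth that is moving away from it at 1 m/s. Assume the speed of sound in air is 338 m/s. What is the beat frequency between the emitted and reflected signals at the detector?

At the moth (a moving observer), f₁ = f₀ · (v − u)/v = 35550 × 337/338 ≈ 35445 Hz.
On reflection it acts as a source moving away from the stationary detector: f₂ = f₁ · v/(v + u) = 35445 × 338/339 ≈ 35340 Hz.
Beat frequency: |f₂ − f₀| = 2u·f₀/(v + u) = 2 × 1 × 35550/339 ≈ 210 Hz.

210 Hz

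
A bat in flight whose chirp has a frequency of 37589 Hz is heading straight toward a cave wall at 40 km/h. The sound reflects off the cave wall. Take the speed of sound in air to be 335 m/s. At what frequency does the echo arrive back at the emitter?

40168 Hz

40 km/h = 11.11 m/s.
The cave wall receives the sound from a moving source: f₁ = f₀ · v/(v − v_e) = 37589 × 335/323.89 ≈ 38879 Hz.
On the return leg the bat in flight is a moving observer: f₂ = f₁ · (v + v_e)/v = 38879 × 346.11/335 ≈ 40168 Hz.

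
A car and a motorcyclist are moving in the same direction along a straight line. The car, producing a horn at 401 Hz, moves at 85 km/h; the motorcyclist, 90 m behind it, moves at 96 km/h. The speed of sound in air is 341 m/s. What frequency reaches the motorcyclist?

404 Hz

85 km/h = 23.61 m/s; 96 km/h = 26.67 m/s.
The motorcyclist is behind, so the car is moving away from it while the motorcyclist is moving toward the car.
With source receding and observer approaching, f' = f · (v + v_o)/(v + v_s).
f' = 401 × (341 + 26.67)/(341 + 23.61) = 401 × 367.67/364.61 ≈ 404 Hz.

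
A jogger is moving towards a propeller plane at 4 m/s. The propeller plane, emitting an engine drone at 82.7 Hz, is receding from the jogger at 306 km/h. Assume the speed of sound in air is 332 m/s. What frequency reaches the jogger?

67 Hz

306 km/h = 85 m/s.
General Doppler shift: f' = f · (v + v_o)/(v + v_s).
f' = 82.7 × (332 + 4)/(332 + 85) = 82.7 × 336/417 ≈ 67 Hz.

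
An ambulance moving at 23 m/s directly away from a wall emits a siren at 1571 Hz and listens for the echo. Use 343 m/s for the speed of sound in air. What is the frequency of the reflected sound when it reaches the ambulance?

1374 Hz

The wall receives the sound from a moving source: f₁ = f₀ · v/(v + v_e) = 1571 × 343/366 ≈ 1472 Hz.
On the return leg the ambulance is a moving observer: f₂ = f₁ · (v − v_e)/v = 1472 × 320/343 ≈ 1374 Hz.
Equivalently f₂ = f₀ · (v − v_e)/(v + v_e).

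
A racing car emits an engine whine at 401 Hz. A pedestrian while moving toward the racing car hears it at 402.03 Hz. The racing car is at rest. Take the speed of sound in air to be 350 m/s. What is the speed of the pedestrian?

f' = f · (v + v_o)/v ⇒ v_o = v · |f'/f − 1|.
v_o = 350 × |402.03/401 − 1| = 350 × 0.002569 ≈ 0.90 m/s.

0.90 m/s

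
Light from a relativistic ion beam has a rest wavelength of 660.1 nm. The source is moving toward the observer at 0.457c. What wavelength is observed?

Relativistic Doppler for wavelength: λ' = λ₀ · √((1 − β)/(1 + β)).
λ' = 660.1 × √(0.5430/1.4570) = 660.1 × 0.61048 ≈ 403.0 nm.

403.0 nm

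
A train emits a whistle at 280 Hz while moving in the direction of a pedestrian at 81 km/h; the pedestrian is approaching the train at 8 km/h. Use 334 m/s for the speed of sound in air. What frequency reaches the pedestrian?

81 km/h = 22.5 m/s; 8 km/h = 2.222 m/s.
Both move, so f' = f · (v + v_o)/(v − v_s).
f' = 280 × (334 + 2.222)/(334 − 22.5) = 280 × 336.22/311.5 ≈ 302 Hz.

302 Hz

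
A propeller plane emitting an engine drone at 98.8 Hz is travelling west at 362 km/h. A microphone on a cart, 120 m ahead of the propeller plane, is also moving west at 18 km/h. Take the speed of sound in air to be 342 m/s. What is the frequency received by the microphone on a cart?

138 Hz

362 km/h = 100.6 m/s; 18 km/h = 5 m/s.
The microphone on a cart is ahead, so the propeller plane is moving toward it while the microphone on a cart is moving away from the propeller plane.
Both move, so f' = f · (v − v_o)/(v − v_s).
f' = 98.8 × (342 − 5)/(342 − 100.6) = 98.8 × 337/241.44 ≈ 138 Hz.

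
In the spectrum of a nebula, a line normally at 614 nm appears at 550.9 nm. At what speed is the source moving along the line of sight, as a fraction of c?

λ'/λ₀ = 0.8972 < 1 (blueshift), so the source is approaching.
λ'/λ₀ = √((1 − β)/(1 + β)) for an approaching source ⇒ β = (1 − r²)/(1 + r²) with r = λ'/λ₀.
β = (1 − 0.8050)/(1 + 0.8050) ≈ 0.108.

0.108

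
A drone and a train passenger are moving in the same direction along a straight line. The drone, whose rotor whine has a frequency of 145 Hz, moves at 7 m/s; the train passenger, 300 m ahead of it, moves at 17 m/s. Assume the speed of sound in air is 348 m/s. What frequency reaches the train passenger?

The train passenger is ahead, so the drone is moving toward it while the train passenger is moving away from the drone.
With source approaching and observer receding, f' = f · (v − v_o)/(v − v_s).
f' = 145 × (348 − 17)/(348 − 7) = 145 × 331/341 ≈ 141 Hz.

141 Hz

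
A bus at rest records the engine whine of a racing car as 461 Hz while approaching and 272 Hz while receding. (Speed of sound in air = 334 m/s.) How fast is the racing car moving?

f₁/f₂ = (v + v_s)/(v − v_s), so v_s = v · (f₁ − f₂)/(f₁ + f₂).
v_s = 334 × (461 − 272)/(461 + 272) = 334 × 189/733 ≈ 86 m/s.

86 m/s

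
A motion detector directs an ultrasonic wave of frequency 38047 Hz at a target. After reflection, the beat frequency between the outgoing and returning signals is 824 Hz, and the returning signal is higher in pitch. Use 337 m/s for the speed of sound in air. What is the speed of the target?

3.6 m/s

Double Doppler shift off a moving reflector: f₂ = f₀ · (v + u)/(v − u) (u > 0 toward emitter).
Returning signal is higher, so f₂ = f₀ + Δf = 38047 + 824 = 38871 Hz.
Rearranging, u = v · (f₂ − f₀)/(f₂ + f₀) = 337 × 824/76918 ≈ 3.6 m/s.
So the target is moving at 3.6 m/s toward the emitter.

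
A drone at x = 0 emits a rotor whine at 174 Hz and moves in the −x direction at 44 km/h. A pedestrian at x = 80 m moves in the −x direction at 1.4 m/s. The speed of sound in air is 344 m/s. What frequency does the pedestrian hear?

169 Hz

44 km/h = 12.22 m/s.
The observer lies on the +x side, so the source is heading away from the observer and the observer is heading toward the source.
General Doppler shift: f' = f · (v + v_o)/(v + v_s).
f' = 174 × (344 + 1.4)/(344 + 12.22) = 174 × 345.4/356.22 ≈ 169 Hz.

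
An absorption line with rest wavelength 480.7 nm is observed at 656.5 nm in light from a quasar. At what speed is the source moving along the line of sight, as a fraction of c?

λ'/λ₀ = 1.3657 > 1 (redshift), so the source is receding.
λ'/λ₀ = √((1 + β)/(1 − β)) for a receding source ⇒ β = (r² − 1)/(r² + 1) with r = λ'/λ₀.
β = (1.8652 − 1)/(1.8652 + 1) ≈ 0.302.

0.302c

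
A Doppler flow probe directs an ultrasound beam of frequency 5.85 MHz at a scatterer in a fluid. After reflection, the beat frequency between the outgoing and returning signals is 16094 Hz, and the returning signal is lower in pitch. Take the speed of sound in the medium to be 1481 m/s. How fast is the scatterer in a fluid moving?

2.04 m/s

Double Doppler shift off a moving reflector: f₂ = f₀ · (v + u)/(v − u) (u > 0 toward emitter).
Returning signal is lower, so f₂ = f₀ − Δf = 5850000 − 16094 = 5833906 Hz.
Rearranging, u = v · (f₂ − f₀)/(f₂ + f₀) = 1481 × -16094/11683906 ≈ -2.04 m/s.
So the scatterer in a fluid is moving at 2.04 m/s away from the emitter.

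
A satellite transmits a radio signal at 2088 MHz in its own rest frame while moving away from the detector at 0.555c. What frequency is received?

Relativistic Doppler for frequency: f' = f₀ · √((1 − β)/(1 + β)).
f' = 2088 × √(0.4450/1.5550) = 2088 × 0.53495 ≈ 1117.0 MHz.

1117.0 MHz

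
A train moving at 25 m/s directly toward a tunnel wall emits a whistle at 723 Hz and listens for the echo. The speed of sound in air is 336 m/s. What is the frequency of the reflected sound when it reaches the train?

839 Hz

The tunnel wall receives the sound from a moving source: f₁ = f₀ · v/(v − v_e) = 723 × 336/311 ≈ 781 Hz.
On the return leg the train is a moving observer: f₂ = f₁ · (v + v_e)/v = 781 × 361/336 ≈ 839 Hz.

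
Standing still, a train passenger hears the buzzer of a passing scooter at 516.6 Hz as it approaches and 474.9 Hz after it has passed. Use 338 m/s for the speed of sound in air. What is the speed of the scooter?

14.2 m/s

f₁/f₂ = (v + v_s)/(v − v_s), so v_s = v · (f₁ − f₂)/(f₁ + f₂).
v_s = 338 × (516.6 − 474.9)/(516.6 + 474.9) = 338 × 41.7/991.5 ≈ 14.2 m/s.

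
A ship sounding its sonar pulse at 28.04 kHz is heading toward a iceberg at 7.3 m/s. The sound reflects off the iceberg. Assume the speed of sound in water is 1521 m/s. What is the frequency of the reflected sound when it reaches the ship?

The iceberg receives the sound from a moving source: f₁ = f₀ · v/(v − v_e) = 28.04 × 1521/1513.7 ≈ 28.2 kHz.
On the return leg the ship is a moving observer: f₂ = f₁ · (v + v_e)/v = 28.2 × 1528.3/1521 ≈ 28.3 kHz.
Equivalently f₂ = f₀ · (v + v_e)/(v − v_e).

28.3 kHz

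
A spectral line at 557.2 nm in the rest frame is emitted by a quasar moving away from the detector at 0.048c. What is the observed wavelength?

584.6 nm

Relativistic Doppler for wavelength: λ' = λ₀ · √((1 + β)/(1 − β)).
λ' = 557.2 × √(1.0480/0.9520) = 557.2 × 1.04921 ≈ 584.6 nm.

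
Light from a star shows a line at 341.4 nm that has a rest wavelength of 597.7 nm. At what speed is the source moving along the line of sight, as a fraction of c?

0.508c

λ'/λ₀ = 0.5712 < 1 (blueshift), so the source is approaching.
λ'/λ₀ = √((1 − β)/(1 + β)) for an approaching source ⇒ β = (1 − r²)/(1 + r²) with r = λ'/λ₀.
β = (1 − 0.3263)/(1 + 0.3263) ≈ 0.508.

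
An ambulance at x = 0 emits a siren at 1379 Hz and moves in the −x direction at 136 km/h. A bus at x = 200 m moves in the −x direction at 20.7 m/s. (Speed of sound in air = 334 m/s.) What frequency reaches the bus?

136 km/h = 37.78 m/s.
The observer lies on the +x side, so the source is heading away from the observer and the observer is heading toward the source.
General Doppler shift: f' = f · (v + v_o)/(v + v_s).
f' = 1379 × (334 + 20.7)/(334 + 37.78) = 1379 × 354.7/371.78 ≈ 1316 Hz.

1316 Hz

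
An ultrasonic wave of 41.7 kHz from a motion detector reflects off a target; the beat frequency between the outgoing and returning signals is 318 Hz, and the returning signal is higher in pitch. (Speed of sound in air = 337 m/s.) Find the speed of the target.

Double Doppler shift off a moving reflector: f₂ = f₀ · (v + u)/(v − u) (u > 0 toward emitter).
Returning signal is higher, so f₂ = f₀ + Δf = 41700 + 318 = 42018 Hz.
Rearranging, u = v · (f₂ − f₀)/(f₂ + f₀) = 337 × 318/83718 ≈ 1.28 m/s.
So the target is moving at 1.28 m/s toward the emitter.

1.28 m/s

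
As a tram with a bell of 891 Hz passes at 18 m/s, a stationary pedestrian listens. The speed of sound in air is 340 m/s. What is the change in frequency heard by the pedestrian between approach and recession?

94.6 Hz

Approaching: f₁ = f · v/(v − v_s) = 891 × 340/322 ≈ 940.8 Hz.
Receding: f₂ = f · v/(v + v_s) = 891 × 340/358 ≈ 846.2 Hz.
Drop: f₁ − f₂ = 2f·v·v_s/(v² − v_s²) = 2 × 891 × 340 × 18/(340² − 18²) ≈ 94.6 Hz.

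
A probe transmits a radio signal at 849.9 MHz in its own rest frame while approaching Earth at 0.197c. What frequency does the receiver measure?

1037.7 MHz

Relativistic Doppler for frequency: f' = f₀ · √((1 + β)/(1 − β)).
f' = 849.9 × √(1.1970/0.8030) = 849.9 × 1.22093 ≈ 1037.7 MHz.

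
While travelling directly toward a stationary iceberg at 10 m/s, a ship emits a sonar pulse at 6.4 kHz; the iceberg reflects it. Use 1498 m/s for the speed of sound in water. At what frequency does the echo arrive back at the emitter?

The iceberg receives the sound from a moving source: f₁ = f₀ · v/(v − v_e) = 6.4 × 1498/1488 ≈ 6.44 kHz.
On the return leg the ship is a moving observer: f₂ = f₁ · (v + v_e)/v = 6.44 × 1508/1498 ≈ 6.49 kHz.

6.49 kHz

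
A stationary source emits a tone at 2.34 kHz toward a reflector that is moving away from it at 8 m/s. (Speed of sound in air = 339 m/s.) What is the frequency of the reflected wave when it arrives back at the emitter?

The reflector first receives the wave as a moving observer: f₁ = f₀ · (v − u)/v = 2.34 × (339 − 8)/339 ≈ 2.28 kHz.
The reflection then acts as a moving source: f₂ = f₁ · v/(v + u) ≈ 2.23 kHz.
Equivalently f₂ = f₀ · (v − u)/(v + u).

2.23 kHz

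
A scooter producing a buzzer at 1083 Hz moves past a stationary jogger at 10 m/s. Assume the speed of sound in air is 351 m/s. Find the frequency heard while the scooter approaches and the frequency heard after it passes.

1115 Hz approaching; 1053 Hz receding

Approaching: f₁ = f · v/(v − v_s) = 1083 × 351/341 ≈ 1115 Hz.
Receding: f₂ = f · v/(v + v_s) = 1083 × 351/361 ≈ 1053 Hz.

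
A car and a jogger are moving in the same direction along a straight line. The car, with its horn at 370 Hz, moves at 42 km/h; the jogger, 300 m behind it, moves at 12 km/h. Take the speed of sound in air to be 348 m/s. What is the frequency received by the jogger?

42 km/h = 11.67 m/s; 12 km/h = 3.333 m/s.
The jogger is behind, so the car is moving away from it while the jogger is moving toward the car.
Both move, so f' = f · (v + v_o)/(v + v_s).
f' = 370 × (348 + 3.333)/(348 + 11.67) = 370 × 351.33/359.67 ≈ 361 Hz.

361 Hz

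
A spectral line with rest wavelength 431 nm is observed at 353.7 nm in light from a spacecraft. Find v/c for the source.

0.195

λ'/λ₀ = 0.8206 < 1 (blueshift), so the source is approaching.
λ'/λ₀ = √((1 − β)/(1 + β)) for an approaching source ⇒ β = (1 − r²)/(1 + r²) with r = λ'/λ₀.
β = (1 − 0.6735)/(1 + 0.6735) ≈ 0.195.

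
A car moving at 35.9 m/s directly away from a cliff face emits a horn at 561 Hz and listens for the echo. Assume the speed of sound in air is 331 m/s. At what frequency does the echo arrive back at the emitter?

The cliff face receives the sound from a moving source: f₁ = f₀ · v/(v + v_e) = 561 × 331/366.9 ≈ 506 Hz.
On the return leg the car is a moving observer: f₂ = f₁ · (v − v_e)/v = 506 × 295.1/331 ≈ 451 Hz.

451 Hz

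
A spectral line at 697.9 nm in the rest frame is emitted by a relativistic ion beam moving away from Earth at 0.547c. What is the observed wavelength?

Relativistic Doppler for wavelength: λ' = λ₀ · √((1 + β)/(1 − β)).
λ' = 697.9 × √(1.5470/0.4530) = 697.9 × 1.84797 ≈ 1289.7 nm.

1289.7 nm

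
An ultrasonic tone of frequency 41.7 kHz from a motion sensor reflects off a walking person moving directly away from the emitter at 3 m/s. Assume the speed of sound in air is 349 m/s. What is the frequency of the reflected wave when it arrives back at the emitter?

41.0 kHz

At the walking person (a moving observer), f₁ = f₀ · (v − u)/v = 41.7 × 346/349 ≈ 41.3 kHz.
The reflection then acts as a moving source: f₂ = f₁ · v/(v + u) ≈ 41.0 kHz.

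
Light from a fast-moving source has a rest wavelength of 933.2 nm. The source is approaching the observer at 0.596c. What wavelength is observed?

469.5 nm

Relativistic Doppler for wavelength: λ' = λ₀ · √((1 − β)/(1 + β)).
λ' = 933.2 × √(0.4040/1.5960) = 933.2 × 0.50312 ≈ 469.5 nm.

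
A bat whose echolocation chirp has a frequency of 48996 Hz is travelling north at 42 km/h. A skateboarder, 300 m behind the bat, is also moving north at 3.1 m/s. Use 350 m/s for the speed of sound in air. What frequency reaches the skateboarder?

42 km/h = 11.67 m/s.
The skateboarder is behind, so the bat is moving away from it while the skateboarder is moving toward the bat.
General Doppler shift: f' = f · (v + v_o)/(v + v_s).
f' = 48996 × (350 + 3.1)/(350 + 11.67) = 48996 × 353.1/361.67 ≈ 47835 Hz.

47835 Hz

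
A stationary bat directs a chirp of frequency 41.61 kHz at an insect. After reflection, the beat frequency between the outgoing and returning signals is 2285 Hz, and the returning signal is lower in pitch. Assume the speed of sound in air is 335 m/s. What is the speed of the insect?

Double Doppler shift off a moving reflector: f₂ = f₀ · (v + u)/(v − u) (u > 0 toward emitter).
Returning signal is lower, so f₂ = f₀ − Δf = 41610 − 2285 = 39325 Hz.
Rearranging, u = v · (f₂ − f₀)/(f₂ + f₀) = 335 × -2285/80935 ≈ -9.5 m/s.
So the insect is moving at 9.5 m/s away from the emitter.

9.5 m/s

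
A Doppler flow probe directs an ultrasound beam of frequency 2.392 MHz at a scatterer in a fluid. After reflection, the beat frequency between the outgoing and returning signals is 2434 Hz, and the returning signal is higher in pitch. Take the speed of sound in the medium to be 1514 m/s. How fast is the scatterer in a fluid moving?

Double Doppler shift off a moving reflector: f₂ = f₀ · (v + u)/(v − u) (u > 0 toward emitter).
Returning signal is higher, so f₂ = f₀ + Δf = 2392000 + 2434 = 2394434 Hz.
Rearranging, u = v · (f₂ − f₀)/(f₂ + f₀) = 1514 × 2434/4786434 ≈ 0.77 m/s.
So the scatterer in a fluid is moving at 0.77 m/s toward the emitter.

0.77 m/s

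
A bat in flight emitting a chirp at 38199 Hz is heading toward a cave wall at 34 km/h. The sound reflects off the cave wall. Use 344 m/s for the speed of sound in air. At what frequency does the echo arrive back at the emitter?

40356 Hz

34 km/h = 9.444 m/s.
The cave wall receives the sound from a moving source: f₁ = f₀ · v/(v − v_e) = 38199 × 344/334.56 ≈ 39277 Hz.
On the return leg the bat in flight is a moving observer: f₂ = f₁ · (v + v_e)/v = 39277 × 353.44/344 ≈ 40356 Hz.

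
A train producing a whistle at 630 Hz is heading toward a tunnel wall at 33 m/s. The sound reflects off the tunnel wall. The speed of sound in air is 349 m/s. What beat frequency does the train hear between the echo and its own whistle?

132 Hz

The tunnel wall receives the sound from a moving source: f₁ = f₀ · v/(v − v_e) = 630 × 349/316 ≈ 695.8 Hz.
On the return leg the train is a moving observer: f₂ = f₁ · (v + v_e)/v = 695.8 × 382/349 ≈ 761.6 Hz.
Equivalently f₂ = f₀ · (v + v_e)/(v − v_e).
Beat against the emitted tone: |f₂ − f₀| = 2v_e·f₀/(v − v_e) = 2 × 33 × 630/316 ≈ 132 Hz.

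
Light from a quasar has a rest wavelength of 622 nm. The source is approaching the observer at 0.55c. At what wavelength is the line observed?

Relativistic Doppler for wavelength: λ' = λ₀ · √((1 − β)/(1 + β)).
λ' = 622 × √(0.4500/1.5500) = 622 × 0.53882 ≈ 335.1 nm.

335.1 nm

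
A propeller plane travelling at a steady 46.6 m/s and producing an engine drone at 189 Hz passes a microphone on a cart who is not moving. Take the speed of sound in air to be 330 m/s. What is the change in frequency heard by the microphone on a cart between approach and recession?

54.5 Hz

Approaching: f₁ = f · v/(v − v_s) = 189 × 330/283.4 ≈ 220.1 Hz.
Receding: f₂ = f · v/(v + v_s) = 189 × 330/376.6 ≈ 165.6 Hz.
Drop: f₁ − f₂ = 2f·v·v_s/(v² − v_s²) = 2 × 189 × 330 × 46.6/(330² − 46.6²) ≈ 54.5 Hz.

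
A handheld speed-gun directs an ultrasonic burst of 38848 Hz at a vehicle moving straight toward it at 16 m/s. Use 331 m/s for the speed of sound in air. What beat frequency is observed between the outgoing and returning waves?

3946 Hz

At the vehicle (a moving observer), f₁ = f₀ · (v + u)/v = 38848 × 347/331 ≈ 40726 Hz.
The reflection then acts as a moving source: f₂ = f₁ · v/(v − u) ≈ 42794 Hz.
Equivalently f₂ = f₀ · (v + u)/(v − u).
Beat frequency: |f₂ − f₀| = 2u·f₀/(v − u) = 2 × 16 × 38848/315 ≈ 3946 Hz.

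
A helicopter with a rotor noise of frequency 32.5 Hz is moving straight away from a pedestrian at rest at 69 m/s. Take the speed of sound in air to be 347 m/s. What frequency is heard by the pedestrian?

27.1 Hz

Moving source, stationary observer: f' = f · v/(v + v_s) since the source is receding.
f' = 32.5 × 347/(347 + 69) = 32.5 × 347/416 ≈ 27.1 Hz.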